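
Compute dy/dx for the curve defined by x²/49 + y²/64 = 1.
Differentiate both sides with respect to x, treating y as y(x). By the chain rule, any term containing y contributes a factor of y' = dy/dx when we differentiate it.

Move every term to one side and write the relation as F(x, y) = 0. Term by term,
  d/dx[x^2/49] = 2x/49
  d/dx[y^2/64] = y·y'/32
  d/dx[-1] = 0

The pieces without y' make up ∂F/∂x and the coefficient of y' is ∂F/∂y:
  ∂F/∂x = 2x/49,
  ∂F/∂y = y/32.

Since d/dx[F] = ∂F/∂x + (∂F/∂y)·y' = 0, solve for y':
  (∂F/∂y)·y' = -∂F/∂x
  dy/dx = -(∂F/∂x)/(∂F/∂y) = -(2x/49)/(y/32) = -64x/(49y)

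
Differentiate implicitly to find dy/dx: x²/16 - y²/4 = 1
Apply d/dx to both sides, remembering that y depends on x. Each occurrence of y therefore brings in a y' = dy/dx via the chain rule.

With F(x, y) equal to the left-hand side minus the right, differentiate F term by term:
  d/dx[x^2/16] = x/8
  d/dx[-y^2/4] = -y·y'/2
  d/dx[-1] = 0
Adding these up, d/dx[F] = 0 becomes
  (x/8) + (-y/2)·y' = 0,
so isolating y',
  dy/dx = -(x/8)/(-y/2) = x/(4y)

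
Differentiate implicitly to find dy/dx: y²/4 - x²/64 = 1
Take d/dx of both sides. Since y is implicitly a function of x, the chain rule attaches a y' = dy/dx factor whenever we differentiate through y.

Set F(x, y) = (left side) − (right side), so the curve is F = 0. Differentiating each term of F:
  d/dx[-x^2/64] = -x/32
  d/dx[y^2/4] = y·y'/2
  d/dx[-1] = 0

Collecting, the y'-free part is the partial derivative in x and the y' coefficient is the partial derivative in y:
  ∂F/∂x = -x/32
  ∂F/∂y = y/2

so d/dx[F(x, y(x))] = ∂F/∂x + (∂F/∂y)·y' = 0. Rearranging,
  dy/dx = -(∂F/∂x)/(∂F/∂y) = -(-x/32)/(y/2) = x/(16y)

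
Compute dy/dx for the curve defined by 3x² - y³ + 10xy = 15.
Apply d/dx to both sides, remembering that y depends on x. Each occurrence of y therefore brings in a y' = dy/dx via the chain rule.

With F(x, y) equal to the left-hand side minus the right, differentiate F term by term:
  d/dx[3x^2] = 6x
  d/dx[10xy] = 10x·y' + 10y
  d/dx[-y^3] = -3y^2·y'
  d/dx[-15] = 0
Adding these up, d/dx[F] = 0 becomes
  (6x + 10y) + (10x - 3y^2)·y' = 0,
so isolating y',
  dy/dx = -(6x + 10y)/(10x - 3y^2) = 2(-3x - 5y)/(10x - 3y^2)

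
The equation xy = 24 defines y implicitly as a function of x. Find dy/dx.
Differentiate both sides with respect to x, treating y as y(x). By the chain rule, any term containing y contributes a factor of y' = dy/dx when we differentiate it.

Move every term to one side and write the relation as F(x, y) = 0. Term by term,
  d/dx[xy] = x·y' + y
  d/dx[-24] = 0

The pieces without y' make up ∂F/∂x and the coefficient of y' is ∂F/∂y:
  ∂F/∂x = y,
  ∂F/∂y = x.

Since d/dx[F] = ∂F/∂x + (∂F/∂y)·y' = 0, solve for y':
  (∂F/∂y)·y' = -∂F/∂x
  dy/dx = -(∂F/∂x)/(∂F/∂y) = -(y)/(x) = -y/x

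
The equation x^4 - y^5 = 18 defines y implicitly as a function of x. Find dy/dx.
Apply d/dx to both sides, remembering that y depends on x. Each occurrence of y therefore brings in a y' = dy/dx via the chain rule.

With F(x, y) equal to the left-hand side minus the right, differentiate F term by term:
  d/dx[x^4] = 4x^3
  d/dx[-y^5] = -5y^4·y'
  d/dx[-18] = 0
Adding these up, d/dx[F] = 0 becomes
  (4x^3) + (-5y^4)·y' = 0,
so isolating y',
  dy/dx = -(4x^3)/(-5y^4) = 4x^3/(5y^4)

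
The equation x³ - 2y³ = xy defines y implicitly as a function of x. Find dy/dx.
Differentiate the relation implicitly: treat y = y(x) and apply the chain rule, so every y-derivative picks up a y' = dy/dx factor.

With everything moved to the left-hand side, differentiate term by term:
  d/dx[x^3] = 3x^2
  d/dx[-xy] = -x·y' - y
  d/dx[-2y^3] = -6y^2·y'

Separating the contributions that come from x directly and those that come through y:
  without y':      3x^2 - y
  multiplying y':  -x - 6y^2

so (3x^2 - y) + (-x - 6y^2)·y' = 0, and therefore
  dy/dx = -(3x^2 - y)/(-x - 6y^2) = (3x^2 - y)/(x + 6y^2)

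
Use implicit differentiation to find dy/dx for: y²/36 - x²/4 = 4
Differentiate both sides with respect to x, treating y as y(x). By the chain rule, any term containing y contributes a factor of y' = dy/dx when we differentiate it.

Move every term to one side and write the relation as F(x, y) = 0. Term by term,
  d/dx[-x^2/4] = -x/2
  d/dx[y^2/36] = y·y'/18
  d/dx[-4] = 0

The pieces without y' make up ∂F/∂x and the coefficient of y' is ∂F/∂y:
  ∂F/∂x = -x/2,
  ∂F/∂y = y/18.

Since d/dx[F] = ∂F/∂x + (∂F/∂y)·y' = 0, solve for y':
  (∂F/∂y)·y' = -∂F/∂x
  dy/dx = -(∂F/∂x)/(∂F/∂y) = -(-x/2)/(y/18) = 9x/y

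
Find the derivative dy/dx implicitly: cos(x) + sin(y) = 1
Apply d/dx to both sides, remembering that y depends on x. Each occurrence of y therefore brings in a y' = dy/dx via the chain rule.

With F(x, y) equal to the left-hand side minus the right, differentiate F term by term:
  d/dx[sin(y)] = y'·cos(y)
  d/dx[cos(x)] = -sin(x)
  d/dx[-1] = 0
Adding these up, d/dx[F] = 0 becomes
  (-sin(x)) + (cos(y))·y' = 0,
so isolating y',
  dy/dx = -(-sin(x))/(cos(y)) = sin(x)/cos(y)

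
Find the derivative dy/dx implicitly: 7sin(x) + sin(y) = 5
Differentiate both sides with respect to x, treating y as y(x). By the chain rule, any term containing y contributes a factor of y' = dy/dx when we differentiate it.

Move every term to one side and write the relation as F(x, y) = 0. Term by term,
  d/dx[7sin(x)] = 7cos(x)
  d/dx[sin(y)] = y'·cos(y)
  d/dx[-5] = 0

The pieces without y' make up ∂F/∂x and the coefficient of y' is ∂F/∂y:
  ∂F/∂x = 7cos(x),
  ∂F/∂y = cos(y).

Since d/dx[F] = ∂F/∂x + (∂F/∂y)·y' = 0, solve for y':
  (∂F/∂y)·y' = -∂F/∂x
  dy/dx = -(∂F/∂x)/(∂F/∂y) = -(7cos(x))/(cos(y)) = -7cos(x)/cos(y)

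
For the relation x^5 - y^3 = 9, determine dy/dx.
Apply d/dx to both sides, remembering that y depends on x. Each occurrence of y therefore brings in a y' = dy/dx via the chain rule.

With F(x, y) equal to the left-hand side minus the right, differentiate F term by term:
  d/dx[x^5] = 5x^4
  d/dx[-y^3] = -3y^2·y'
  d/dx[-9] = 0
Adding these up, d/dx[F] = 0 becomes
  (5x^4) + (-3y^2)·y' = 0,
so isolating y',
  dy/dx = -(5x^4)/(-3y^2) = 5x^4/(3y^2)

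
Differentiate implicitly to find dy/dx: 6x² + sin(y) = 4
Differentiate both sides with respect to x, treating y as y(x). By the chain rule, any term containing y contributes a factor of y' = dy/dx when we differentiate it.

Move every term to one side and write the relation as F(x, y) = 0. Term by term,
  d/dx[6x^2] = 12x
  d/dx[sin(y)] = y'·cos(y)
  d/dx[-4] = 0

The pieces without y' make up ∂F/∂x and the coefficient of y' is ∂F/∂y:
  ∂F/∂x = 12x,
  ∂F/∂y = cos(y).

Since d/dx[F] = ∂F/∂x + (∂F/∂y)·y' = 0, solve for y':
  (∂F/∂y)·y' = -∂F/∂x
  dy/dx = -(∂F/∂x)/(∂F/∂y) = -(12x)/(cos(y)) = -12x/cos(y)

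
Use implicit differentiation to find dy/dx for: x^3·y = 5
Differentiate the relation implicitly: treat y = y(x) and apply the chain rule, so every y-derivative picks up a y' = dy/dx factor.

With everything moved to the left-hand side, differentiate term by term:
  d/dx[x^3y] = x^3·y' + 3x^2y
  d/dx[-5] = 0

Separating the contributions that come from x directly and those that come through y:
  without y':      3x^2y
  multiplying y':  x^3

so (3x^2y) + (x^3)·y' = 0, and therefore
  dy/dx = -(3x^2y)/(x^3) = -3y/x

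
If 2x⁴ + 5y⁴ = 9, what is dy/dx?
Take d/dx of both sides. Since y is implicitly a function of x, the chain rule attaches a y' = dy/dx factor whenever we differentiate through y.

Set F(x, y) = (left side) − (right side), so the curve is F = 0. Differentiating each term of F:
  d/dx[2x^4] = 8x^3
  d/dx[5y^4] = 20y^3·y'
  d/dx[-9] = 0

Collecting, the y'-free part is the partial derivative in x and the y' coefficient is the partial derivative in y:
  ∂F/∂x = 8x^3
  ∂F/∂y = 20y^3

so d/dx[F(x, y(x))] = ∂F/∂x + (∂F/∂y)·y' = 0. Rearranging,
  dy/dx = -(∂F/∂x)/(∂F/∂y) = -(8x^3)/(20y^3) = -2x^3/(5y^3)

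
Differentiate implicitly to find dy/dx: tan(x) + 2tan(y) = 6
Take d/dx of both sides. Since y is implicitly a function of x, the chain rule attaches a y' = dy/dx factor whenever we differentiate through y.

Set F(x, y) = (left side) − (right side), so the curve is F = 0. Differentiating each term of F:
  d/dx[tan(x)] = tan(x)^2 + 1
  d/dx[2tan(y)] = 2·y'(tan(y)^2 + 1)
  d/dx[-6] = 0

Collecting, the y'-free part is the partial derivative in x and the y' coefficient is the partial derivative in y:
  ∂F/∂x = tan(x)^2 + 1
  ∂F/∂y = 2tan(y)^2 + 2

so d/dx[F(x, y(x))] = ∂F/∂x + (∂F/∂y)·y' = 0. Rearranging,
  dy/dx = -(∂F/∂x)/(∂F/∂y) = -(tan(x)^2 + 1)/(2tan(y)^2 + 2) = -cos(y)^2/(2cos(x)^2)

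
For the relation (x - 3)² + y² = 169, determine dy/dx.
Differentiate the relation implicitly: treat y = y(x) and apply the chain rule, so every y-derivative picks up a y' = dy/dx factor.

With everything moved to the left-hand side, differentiate term by term:
  d/dx[y^2] = 2y·y'
  d/dx[(x - 3)^2] = 2x - 6
  d/dx[-169] = 0

Separating the contributions that come from x directly and those that come through y:
  without y':      2x - 6
  multiplying y':  2y

so (2x - 6) + (2y)·y' = 0, and therefore
  dy/dx = -(2x - 6)/(2y) = (3 - x)/y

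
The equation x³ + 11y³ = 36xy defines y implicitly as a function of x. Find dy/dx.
Take d/dx of both sides. Since y is implicitly a function of x, the chain rule attaches a y' = dy/dx factor whenever we differentiate through y.

Set F(x, y) = (left side) − (right side), so the curve is F = 0. Differentiating each term of F:
  d/dx[x^3] = 3x^2
  d/dx[-36xy] = -36x·y' - 36y
  d/dx[11y^3] = 33y^2·y'

Collecting, the y'-free part is the partial derivative in x and the y' coefficient is the partial derivative in y:
  ∂F/∂x = 3x^2 - 36y
  ∂F/∂y = -36x + 33y^2

so d/dx[F(x, y(x))] = ∂F/∂x + (∂F/∂y)·y' = 0. Rearranging,
  dy/dx = -(∂F/∂x)/(∂F/∂y) = -(3x^2 - 36y)/(-36x + 33y^2) = (x^2 - 12y)/(12x - 11y^2)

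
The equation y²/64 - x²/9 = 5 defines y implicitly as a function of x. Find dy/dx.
Differentiate both sides with respect to x, treating y as y(x). By the chain rule, any term containing y contributes a factor of y' = dy/dx when we differentiate it.

Move every term to one side and write the relation as F(x, y) = 0. Term by term,
  d/dx[-x^2/9] = -2x/9
  d/dx[y^2/64] = y·y'/32
  d/dx[-5] = 0

The pieces without y' make up ∂F/∂x and the coefficient of y' is ∂F/∂y:
  ∂F/∂x = -2x/9,
  ∂F/∂y = y/32.

Since d/dx[F] = ∂F/∂x + (∂F/∂y)·y' = 0, solve for y':
  (∂F/∂y)·y' = -∂F/∂x
  dy/dx = -(∂F/∂x)/(∂F/∂y) = -(-2x/9)/(y/32) = 64x/(9y)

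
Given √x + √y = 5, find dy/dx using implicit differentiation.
Apply d/dx to both sides, remembering that y depends on x. Each occurrence of y therefore brings in a y' = dy/dx via the chain rule.

With F(x, y) equal to the left-hand side minus the right, differentiate F term by term:
  d/dx[√(x)] = 1/(2√(x))
  d/dx[√(y)] = y'/(2√(y))
  d/dx[-5] = 0
Adding these up, d/dx[F] = 0 becomes
  (1/(2√(x))) + (1/(2√(y)))·y' = 0,
so isolating y',
  dy/dx = -(1/(2√(x)))/(1/(2√(y))) = -√(y)/√(x)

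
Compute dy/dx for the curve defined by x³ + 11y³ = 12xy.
Apply d/dx to both sides, remembering that y depends on x. Each occurrence of y therefore brings in a y' = dy/dx via the chain rule.

With F(x, y) equal to the left-hand side minus the right, differentiate F term by term:
  d/dx[x^3] = 3x^2
  d/dx[-12xy] = -12x·y' - 12y
  d/dx[11y^3] = 33y^2·y'
Adding these up, d/dx[F] = 0 becomes
  (3x^2 - 12y) + (-12x + 33y^2)·y' = 0,
so isolating y',
  dy/dx = -(3x^2 - 12y)/(-12x + 33y^2) = (x^2 - 4y)/(4x - 11y^2)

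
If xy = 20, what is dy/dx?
Apply d/dx to both sides, remembering that y depends on x. Each occurrence of y therefore brings in a y' = dy/dx via the chain rule.

With F(x, y) equal to the left-hand side minus the right, differentiate F term by term:
  d/dx[xy] = x·y' + y
  d/dx[-20] = 0
Adding these up, d/dx[F] = 0 becomes
  (y) + (x)·y' = 0,
so isolating y',
  dy/dx = -(y)/(x) = -y/x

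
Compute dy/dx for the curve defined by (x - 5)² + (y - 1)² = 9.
Apply d/dx to both sides, remembering that y depends on x. Each occurrence of y therefore brings in a y' = dy/dx via the chain rule.

With F(x, y) equal to the left-hand side minus the right, differentiate F term by term:
  d/dx[(x - 5)^2] = 2x - 10
  d/dx[(y - 1)^2] = 2·y'(y - 1)
  d/dx[-9] = 0
Adding these up, d/dx[F] = 0 becomes
  (2x - 10) + (2y - 2)·y' = 0,
so isolating y',
  dy/dx = -(2x - 10)/(2y - 2) = (5 - x)/(y - 1)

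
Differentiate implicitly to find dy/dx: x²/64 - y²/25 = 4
Apply d/dx to both sides, remembering that y depends on x. Each occurrence of y therefore brings in a y' = dy/dx via the chain rule.

With F(x, y) equal to the left-hand side minus the right, differentiate F term by term:
  d/dx[x^2/64] = x/32
  d/dx[-y^2/25] = -2y·y'/25
  d/dx[-4] = 0
Adding these up, d/dx[F] = 0 becomes
  (x/32) + (-2y/25)·y' = 0,
so isolating y',
  dy/dx = -(x/32)/(-2y/25) = 25x/(64y)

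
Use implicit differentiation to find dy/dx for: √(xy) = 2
Differentiate both sides with respect to x, treating y as y(x). By the chain rule, any term containing y contributes a factor of y' = dy/dx when we differentiate it.

Move every term to one side and write the relation as F(x, y) = 0. Term by term,
  d/dx[√(xy)] = √(xy)(x·y'/2 + y/2)/(xy)
  d/dx[-2] = 0

The pieces without y' make up ∂F/∂x and the coefficient of y' is ∂F/∂y:
  ∂F/∂x = √(xy)/(2x),
  ∂F/∂y = √(xy)/(2y).

Since d/dx[F] = ∂F/∂x + (∂F/∂y)·y' = 0, solve for y':
  (∂F/∂y)·y' = -∂F/∂x
  dy/dx = -(∂F/∂x)/(∂F/∂y) = -(√(xy)/(2x))/(√(xy)/(2y)) = -y/x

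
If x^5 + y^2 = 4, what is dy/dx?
Take d/dx of both sides. Since y is implicitly a function of x, the chain rule attaches a y' = dy/dx factor whenever we differentiate through y.

Set F(x, y) = (left side) − (right side), so the curve is F = 0. Differentiating each term of F:
  d/dx[x^5] = 5x^4
  d/dx[y^2] = 2y·y'
  d/dx[-4] = 0

Collecting, the y'-free part is the partial derivative in x and the y' coefficient is the partial derivative in y:
  ∂F/∂x = 5x^4
  ∂F/∂y = 2y

so d/dx[F(x, y(x))] = ∂F/∂x + (∂F/∂y)·y' = 0. Rearranging,
  dy/dx = -(∂F/∂x)/(∂F/∂y) = -(5x^4)/(2y) = -5x^4/(2y)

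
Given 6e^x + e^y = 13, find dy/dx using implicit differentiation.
Apply d/dx to both sides, remembering that y depends on x. Each occurrence of y therefore brings in a y' = dy/dx via the chain rule.

With F(x, y) equal to the left-hand side minus the right, differentiate F term by term:
  d/dx[6e^(x)] = 6e^(x)
  d/dx[e^(y)] = y'·e^(y)
  d/dx[-13] = 0
Adding these up, d/dx[F] = 0 becomes
  (6e^(x)) + (e^(y))·y' = 0,
so isolating y',
  dy/dx = -(6e^(x))/(e^(y)) = -6e^(x - y)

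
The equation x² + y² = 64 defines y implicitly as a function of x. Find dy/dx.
Differentiate both sides with respect to x, treating y as y(x). By the chain rule, any term containing y contributes a factor of y' = dy/dx when we differentiate it.

Move every term to one side and write the relation as F(x, y) = 0. Term by term,
  d/dx[x^2] = 2x
  d/dx[y^2] = 2y·y'
  d/dx[-64] = 0

The pieces without y' make up ∂F/∂x and the coefficient of y' is ∂F/∂y:
  ∂F/∂x = 2x,
  ∂F/∂y = 2y.

Since d/dx[F] = ∂F/∂x + (∂F/∂y)·y' = 0, solve for y':
  (∂F/∂y)·y' = -∂F/∂x
  dy/dx = -(∂F/∂x)/(∂F/∂y) = -(2x)/(2y) = -x/y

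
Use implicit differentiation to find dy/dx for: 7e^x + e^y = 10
Apply d/dx to both sides, remembering that y depends on x. Each occurrence of y therefore brings in a y' = dy/dx via the chain rule.

With F(x, y) equal to the left-hand side minus the right, differentiate F term by term:
  d/dx[7e^(x)] = 7e^(x)
  d/dx[e^(y)] = y'·e^(y)
  d/dx[-10] = 0
Adding these up, d/dx[F] = 0 becomes
  (7e^(x)) + (e^(y))·y' = 0,
so isolating y',
  dy/dx = -(7e^(x))/(e^(y)) = -7e^(x - y)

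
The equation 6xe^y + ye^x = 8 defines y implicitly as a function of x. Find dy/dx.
Apply d/dx to both sides, remembering that y depends on x. Each occurrence of y therefore brings in a y' = dy/dx via the chain rule.

With F(x, y) equal to the left-hand side minus the right, differentiate F term by term:
  d/dx[6x·e^(y)] = 6x·y'·e^(y) + 6e^(y)
  d/dx[y·e^(x)] = y·e^(x) + y'·e^(x)
  d/dx[-8] = 0
Adding these up, d/dx[F] = 0 becomes
  (y·e^(x) + 6e^(y)) + (6x·e^(y) + e^(x))·y' = 0,
so isolating y',
  dy/dx = -(y·e^(x) + 6e^(y))/(6x·e^(y) + e^(x)) = (-y·e^(x) - 6e^(y))/(6x·e^(y) + e^(x))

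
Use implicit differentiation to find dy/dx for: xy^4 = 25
Differentiate both sides with respect to x, treating y as y(x). By the chain rule, any term containing y contributes a factor of y' = dy/dx when we differentiate it.

Move every term to one side and write the relation as F(x, y) = 0. Term by term,
  d/dx[xy^4] = 4xy^3·y' + y^4
  d/dx[-25] = 0

The pieces without y' make up ∂F/∂x and the coefficient of y' is ∂F/∂y:
  ∂F/∂x = y^4,
  ∂F/∂y = 4xy^3.

Since d/dx[F] = ∂F/∂x + (∂F/∂y)·y' = 0, solve for y':
  (∂F/∂y)·y' = -∂F/∂x
  dy/dx = -(∂F/∂x)/(∂F/∂y) = -(y^4)/(4xy^3) = -y/(4x)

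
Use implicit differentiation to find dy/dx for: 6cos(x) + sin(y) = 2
Differentiate both sides with respect to x, treating y as y(x). By the chain rule, any term containing y contributes a factor of y' = dy/dx when we differentiate it.

Move every term to one side and write the relation as F(x, y) = 0. Term by term,
  d/dx[sin(y)] = y'·cos(y)
  d/dx[6cos(x)] = -6sin(x)
  d/dx[-2] = 0

The pieces without y' make up ∂F/∂x and the coefficient of y' is ∂F/∂y:
  ∂F/∂x = -6sin(x),
  ∂F/∂y = cos(y).

Since d/dx[F] = ∂F/∂x + (∂F/∂y)·y' = 0, solve for y':
  (∂F/∂y)·y' = -∂F/∂x
  dy/dx = -(∂F/∂x)/(∂F/∂y) = -(-6sin(x))/(cos(y)) = 6sin(x)/cos(y)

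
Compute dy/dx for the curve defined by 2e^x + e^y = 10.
Apply d/dx to both sides, remembering that y depends on x. Each occurrence of y therefore brings in a y' = dy/dx via the chain rule.

With F(x, y) equal to the left-hand side minus the right, differentiate F term by term:
  d/dx[2e^(x)] = 2e^(x)
  d/dx[e^(y)] = y'·e^(y)
  d/dx[-10] = 0
Adding these up, d/dx[F] = 0 becomes
  (2e^(x)) + (e^(y))·y' = 0,
so isolating y',
  dy/dx = -(2e^(x))/(e^(y)) = -2e^(x - y)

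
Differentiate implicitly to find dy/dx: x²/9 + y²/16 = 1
Take d/dx of both sides. Since y is implicitly a function of x, the chain rule attaches a y' = dy/dx factor whenever we differentiate through y.

Set F(x, y) = (left side) − (right side), so the curve is F = 0. Differentiating each term of F:
  d/dx[x^2/9] = 2x/9
  d/dx[y^2/16] = y·y'/8
  d/dx[-1] = 0

Collecting, the y'-free part is the partial derivative in x and the y' coefficient is the partial derivative in y:
  ∂F/∂x = 2x/9
  ∂F/∂y = y/8

so d/dx[F(x, y(x))] = ∂F/∂x + (∂F/∂y)·y' = 0. Rearranging,
  dy/dx = -(∂F/∂x)/(∂F/∂y) = -(2x/9)/(y/8) = -16x/(9y)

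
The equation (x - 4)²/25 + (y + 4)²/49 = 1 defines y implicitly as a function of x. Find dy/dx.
Apply d/dx to both sides, remembering that y depends on x. Each occurrence of y therefore brings in a y' = dy/dx via the chain rule.

With F(x, y) equal to the left-hand side minus the right, differentiate F term by term:
  d/dx[(x - 4)^2/25] = 2x/25 - 8/25
  d/dx[(y + 4)^2/49] = 2·y'(y + 4)/49
  d/dx[-1] = 0
Adding these up, d/dx[F] = 0 becomes
  (2x/25 - 8/25) + (2y/49 + 8/49)·y' = 0,
so isolating y',
  dy/dx = -(2x/25 - 8/25)/(2y/49 + 8/49)
        = -(2(x - 4)/25)/(2(y + 4)/49) = 49(4 - x)/(25(y + 4))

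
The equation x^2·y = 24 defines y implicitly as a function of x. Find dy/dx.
Differentiate the relation implicitly: treat y = y(x) and apply the chain rule, so every y-derivative picks up a y' = dy/dx factor.

With everything moved to the left-hand side, differentiate term by term:
  d/dx[x^2y] = x^2·y' + 2xy
  d/dx[-24] = 0

Separating the contributions that come from x directly and those that come through y:
  without y':      2xy
  multiplying y':  x^2

so (2xy) + (x^2)·y' = 0, and therefore
  dy/dx = -(2xy)/(x^2) = -2y/x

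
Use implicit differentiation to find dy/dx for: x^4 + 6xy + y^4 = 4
Apply d/dx to both sides, remembering that y depends on x. Each occurrence of y therefore brings in a y' = dy/dx via the chain rule.

With F(x, y) equal to the left-hand side minus the right, differentiate F term by term:
  d/dx[x^4] = 4x^3
  d/dx[6xy] = 6x·y' + 6y
  d/dx[y^4] = 4y^3·y'
  d/dx[-4] = 0
Adding these up, d/dx[F] = 0 becomes
  (4x^3 + 6y) + (6x + 4y^3)·y' = 0,
so isolating y',
  dy/dx = -(4x^3 + 6y)/(6x + 4y^3) = (-2x^3 - 3y)/(3x + 2y^3)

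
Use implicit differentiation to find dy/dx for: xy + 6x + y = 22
Take d/dx of both sides. Since y is implicitly a function of x, the chain rule attaches a y' = dy/dx factor whenever we differentiate through y.

Set F(x, y) = (left side) − (right side), so the curve is F = 0. Differentiating each term of F:
  d/dx[xy] = x·y' + y
  d/dx[6x] = 6
  d/dx[y] = y'
  d/dx[-22] = 0

Collecting, the y'-free part is the partial derivative in x and the y' coefficient is the partial derivative in y:
  ∂F/∂x = y + 6
  ∂F/∂y = x + 1

so d/dx[F(x, y(x))] = ∂F/∂x + (∂F/∂y)·y' = 0. Rearranging,
  dy/dx = -(∂F/∂x)/(∂F/∂y) = -(y + 6)/(x + 1) = (-y - 6)/(x + 1)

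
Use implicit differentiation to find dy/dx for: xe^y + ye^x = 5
Apply d/dx to both sides, remembering that y depends on x. Each occurrence of y therefore brings in a y' = dy/dx via the chain rule.

With F(x, y) equal to the left-hand side minus the right, differentiate F term by term:
  d/dx[x·e^(y)] = x·y'·e^(y) + e^(y)
  d/dx[y·e^(x)] = y·e^(x) + y'·e^(x)
  d/dx[-5] = 0
Adding these up, d/dx[F] = 0 becomes
  (y·e^(x) + e^(y)) + (x·e^(y) + e^(x))·y' = 0,
so isolating y',
  dy/dx = -(y·e^(x) + e^(y))/(x·e^(y) + e^(x)) = (-y·e^(x) - e^(y))/(x·e^(y) + e^(x))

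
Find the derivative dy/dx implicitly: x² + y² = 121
Apply d/dx to both sides, remembering that y depends on x. Each occurrence of y therefore brings in a y' = dy/dx via the chain rule.

With F(x, y) equal to the left-hand side minus the right, differentiate F term by term:
  d/dx[x^2] = 2x
  d/dx[y^2] = 2y·y'
  d/dx[-121] = 0
Adding these up, d/dx[F] = 0 becomes
  (2x) + (2y)·y' = 0,
so isolating y',
  dy/dx = -(2x)/(2y) = -x/y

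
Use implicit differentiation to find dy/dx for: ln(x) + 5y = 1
Differentiate both sides with respect to x, treating y as y(x). By the chain rule, any term containing y contributes a factor of y' = dy/dx when we differentiate it.

Move every term to one side and write the relation as F(x, y) = 0. Term by term,
  d/dx[5y] = 5·y'
  d/dx[ln(x)] = 1/x
  d/dx[-1] = 0

The pieces without y' make up ∂F/∂x and the coefficient of y' is ∂F/∂y:
  ∂F/∂x = 1/x,
  ∂F/∂y = 5.

Since d/dx[F] = ∂F/∂x + (∂F/∂y)·y' = 0, solve for y':
  (∂F/∂y)·y' = -∂F/∂x
  dy/dx = -(∂F/∂x)/(∂F/∂y) = -(1/x)/(5) = -1/(5x)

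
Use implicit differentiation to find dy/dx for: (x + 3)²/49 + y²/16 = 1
Take d/dx of both sides. Since y is implicitly a function of x, the chain rule attaches a y' = dy/dx factor whenever we differentiate through y.

Set F(x, y) = (left side) − (right side), so the curve is F = 0. Differentiating each term of F:
  d/dx[y^2/16] = y·y'/8
  d/dx[(x + 3)^2/49] = 2x/49 + 6/49
  d/dx[-1] = 0

Collecting, the y'-free part is the partial derivative in x and the y' coefficient is the partial derivative in y:
  ∂F/∂x = 2x/49 + 6/49
  ∂F/∂y = y/8

so d/dx[F(x, y(x))] = ∂F/∂x + (∂F/∂y)·y' = 0. Rearranging,
  dy/dx = -(∂F/∂x)/(∂F/∂y) = -(2x/49 + 6/49)/(y/8)
        = -(2(x + 3)/49)/(y/8) = 16(-x - 3)/(49y)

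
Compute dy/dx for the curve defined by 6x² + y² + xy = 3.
Apply d/dx to both sides, remembering that y depends on x. Each occurrence of y therefore brings in a y' = dy/dx via the chain rule.

With F(x, y) equal to the left-hand side minus the right, differentiate F term by term:
  d/dx[6x^2] = 12x
  d/dx[xy] = x·y' + y
  d/dx[y^2] = 2y·y'
  d/dx[-3] = 0
Adding these up, d/dx[F] = 0 becomes
  (12x + y) + (x + 2y)·y' = 0,
so isolating y',
  dy/dx = -(12x + y)/(x + 2y) = (-12x - y)/(x + 2y)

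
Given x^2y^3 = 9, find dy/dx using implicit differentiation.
Apply d/dx to both sides, remembering that y depends on x. Each occurrence of y therefore brings in a y' = dy/dx via the chain rule.

With F(x, y) equal to the left-hand side minus the right, differentiate F term by term:
  d/dx[x^2y^3] = 3x^2y^2·y' + 2xy^3
  d/dx[-9] = 0
Adding these up, d/dx[F] = 0 becomes
  (2xy^3) + (3x^2y^2)·y' = 0,
so isolating y',
  dy/dx = -(2xy^3)/(3x^2y^2) = -2y/(3x)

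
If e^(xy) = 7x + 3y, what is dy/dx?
Take d/dx of both sides. Since y is implicitly a function of x, the chain rule attaches a y' = dy/dx factor whenever we differentiate through y.

Set F(x, y) = (left side) − (right side), so the curve is F = 0. Differentiating each term of F:
  d/dx[-7x] = -7
  d/dx[-3y] = -3·y'
  d/dx[e^(xy)] = (x·y' + y)·e^(xy)

Collecting, the y'-free part is the partial derivative in x and the y' coefficient is the partial derivative in y:
  ∂F/∂x = y·e^(xy) - 7
  ∂F/∂y = x·e^(xy) - 3

so d/dx[F(x, y(x))] = ∂F/∂x + (∂F/∂y)·y' = 0. Rearranging,
  dy/dx = -(∂F/∂x)/(∂F/∂y) = -(y·e^(xy) - 7)/(x·e^(xy) - 3) = (-y·e^(xy) + 7)/(x·e^(xy) - 3)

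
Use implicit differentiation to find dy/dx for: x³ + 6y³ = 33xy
Differentiate both sides with respect to x, treating y as y(x). By the chain rule, any term containing y contributes a factor of y' = dy/dx when we differentiate it.

Move every term to one side and write the relation as F(x, y) = 0. Term by term,
  d/dx[x^3] = 3x^2
  d/dx[-33xy] = -33x·y' - 33y
  d/dx[6y^3] = 18y^2·y'

The pieces without y' make up ∂F/∂x and the coefficient of y' is ∂F/∂y:
  ∂F/∂x = 3x^2 - 33y,
  ∂F/∂y = -33x + 18y^2.

Since d/dx[F] = ∂F/∂x + (∂F/∂y)·y' = 0, solve for y':
  (∂F/∂y)·y' = -∂F/∂x
  dy/dx = -(∂F/∂x)/(∂F/∂y) = -(3x^2 - 33y)/(-33x + 18y^2) = (x^2 - 11y)/(11x - 6y^2)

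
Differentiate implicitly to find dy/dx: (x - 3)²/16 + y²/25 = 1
Differentiate the relation implicitly: treat y = y(x) and apply the chain rule, so every y-derivative picks up a y' = dy/dx factor.

With everything moved to the left-hand side, differentiate term by term:
  d/dx[y^2/25] = 2y·y'/25
  d/dx[(x - 3)^2/16] = x/8 - 3/8
  d/dx[-1] = 0

Separating the contributions that come from x directly and those that come through y:
  without y':      x/8 - 3/8
  multiplying y':  2y/25

so (x/8 - 3/8) + (2y/25)·y' = 0, and therefore
  dy/dx = -(x/8 - 3/8)/(2y/25)
        = -((x - 3)/8)/(2y/25) = 25(3 - x)/(16y)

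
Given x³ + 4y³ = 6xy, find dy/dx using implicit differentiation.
Take d/dx of both sides. Since y is implicitly a function of x, the chain rule attaches a y' = dy/dx factor whenever we differentiate through y.

Set F(x, y) = (left side) − (right side), so the curve is F = 0. Differentiating each term of F:
  d/dx[x^3] = 3x^2
  d/dx[-6xy] = -6x·y' - 6y
  d/dx[4y^3] = 12y^2·y'

Collecting, the y'-free part is the partial derivative in x and the y' coefficient is the partial derivative in y:
  ∂F/∂x = 3x^2 - 6y
  ∂F/∂y = -6x + 12y^2

so d/dx[F(x, y(x))] = ∂F/∂x + (∂F/∂y)·y' = 0. Rearranging,
  dy/dx = -(∂F/∂x)/(∂F/∂y) = -(3x^2 - 6y)/(-6x + 12y^2) = (x^2/2 - y)/(x - 2y^2)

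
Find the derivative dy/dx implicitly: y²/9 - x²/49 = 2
Differentiate both sides with respect to x, treating y as y(x). By the chain rule, any term containing y contributes a factor of y' = dy/dx when we differentiate it.

Move every term to one side and write the relation as F(x, y) = 0. Term by term,
  d/dx[-x^2/49] = -2x/49
  d/dx[y^2/9] = 2y·y'/9
  d/dx[-2] = 0

The pieces without y' make up ∂F/∂x and the coefficient of y' is ∂F/∂y:
  ∂F/∂x = -2x/49,
  ∂F/∂y = 2y/9.

Since d/dx[F] = ∂F/∂x + (∂F/∂y)·y' = 0, solve for y':
  (∂F/∂y)·y' = -∂F/∂x
  dy/dx = -(∂F/∂x)/(∂F/∂y) = -(-2x/49)/(2y/9) = 9x/(49y)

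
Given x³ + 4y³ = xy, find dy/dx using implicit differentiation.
Take d/dx of both sides. Since y is implicitly a function of x, the chain rule attaches a y' = dy/dx factor whenever we differentiate through y.

Set F(x, y) = (left side) − (right side), so the curve is F = 0. Differentiating each term of F:
  d/dx[x^3] = 3x^2
  d/dx[-xy] = -x·y' - y
  d/dx[4y^3] = 12y^2·y'

Collecting, the y'-free part is the partial derivative in x and the y' coefficient is the partial derivative in y:
  ∂F/∂x = 3x^2 - y
  ∂F/∂y = -x + 12y^2

so d/dx[F(x, y(x))] = ∂F/∂x + (∂F/∂y)·y' = 0. Rearranging,
  dy/dx = -(∂F/∂x)/(∂F/∂y) = -(3x^2 - y)/(-x + 12y^2) = (3x^2 - y)/(x - 12y^2)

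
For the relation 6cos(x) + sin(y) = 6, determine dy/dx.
Take d/dx of both sides. Since y is implicitly a function of x, the chain rule attaches a y' = dy/dx factor whenever we differentiate through y.

Set F(x, y) = (left side) − (right side), so the curve is F = 0. Differentiating each term of F:
  d/dx[sin(y)] = y'·cos(y)
  d/dx[6cos(x)] = -6sin(x)
  d/dx[-6] = 0

Collecting, the y'-free part is the partial derivative in x and the y' coefficient is the partial derivative in y:
  ∂F/∂x = -6sin(x)
  ∂F/∂y = cos(y)

so d/dx[F(x, y(x))] = ∂F/∂x + (∂F/∂y)·y' = 0. Rearranging,
  dy/dx = -(∂F/∂x)/(∂F/∂y) = -(-6sin(x))/(cos(y)) = 6sin(x)/cos(y)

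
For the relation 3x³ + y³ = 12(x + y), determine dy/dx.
Differentiate the relation implicitly: treat y = y(x) and apply the chain rule, so every y-derivative picks up a y' = dy/dx factor.

With everything moved to the left-hand side, differentiate term by term:
  d/dx[3x^3] = 9x^2
  d/dx[-12x] = -12
  d/dx[y^3] = 3y^2·y'
  d/dx[-12y] = -12·y'

Separating the contributions that come from x directly and those that come through y:
  without y':      9x^2 - 12
  multiplying y':  3y^2 - 12

so (9x^2 - 12) + (3y^2 - 12)·y' = 0, and therefore
  dy/dx = -(9x^2 - 12)/(3y^2 - 12) = (4 - 3x^2)/(y^2 - 4)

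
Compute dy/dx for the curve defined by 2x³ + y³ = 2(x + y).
Differentiate the relation implicitly: treat y = y(x) and apply the chain rule, so every y-derivative picks up a y' = dy/dx factor.

With everything moved to the left-hand side, differentiate term by term:
  d/dx[2x^3] = 6x^2
  d/dx[-2x] = -2
  d/dx[y^3] = 3y^2·y'
  d/dx[-2y] = -2·y'

Separating the contributions that come from x directly and those that come through y:
  without y':      6x^2 - 2
  multiplying y':  3y^2 - 2

so (6x^2 - 2) + (3y^2 - 2)·y' = 0, and therefore
  dy/dx = -(6x^2 - 2)/(3y^2 - 2) = 2(1 - 3x^2)/(3y^2 - 2)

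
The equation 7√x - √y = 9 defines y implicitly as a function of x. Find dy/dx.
Take d/dx of both sides. Since y is implicitly a function of x, the chain rule attaches a y' = dy/dx factor whenever we differentiate through y.

Set F(x, y) = (left side) − (right side), so the curve is F = 0. Differentiating each term of F:
  d/dx[7√(x)] = 7/(2√(x))
  d/dx[-√(y)] = -y'/(2√(y))
  d/dx[-9] = 0

Collecting, the y'-free part is the partial derivative in x and the y' coefficient is the partial derivative in y:
  ∂F/∂x = 7/(2√(x))
  ∂F/∂y = -1/(2√(y))

so d/dx[F(x, y(x))] = ∂F/∂x + (∂F/∂y)·y' = 0. Rearranging,
  dy/dx = -(∂F/∂x)/(∂F/∂y) = -(7/(2√(x)))/(-1/(2√(y))) = 7√(y)/√(x)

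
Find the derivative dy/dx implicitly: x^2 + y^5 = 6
Differentiate the relation implicitly: treat y = y(x) and apply the chain rule, so every y-derivative picks up a y' = dy/dx factor.

With everything moved to the left-hand side, differentiate term by term:
  d/dx[x^2] = 2x
  d/dx[y^5] = 5y^4·y'
  d/dx[-6] = 0

Separating the contributions that come from x directly and those that come through y:
  without y':      2x
  multiplying y':  5y^4

so (2x) + (5y^4)·y' = 0, and therefore
  dy/dx = -(2x)/(5y^4) = -2x/(5y^4)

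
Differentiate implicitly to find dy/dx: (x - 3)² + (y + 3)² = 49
Differentiate both sides with respect to x, treating y as y(x). By the chain rule, any term containing y contributes a factor of y' = dy/dx when we differentiate it.

Move every term to one side and write the relation as F(x, y) = 0. Term by term,
  d/dx[(x - 3)^2] = 2x - 6
  d/dx[(y + 3)^2] = 2·y'(y + 3)
  d/dx[-49] = 0

The pieces without y' make up ∂F/∂x and the coefficient of y' is ∂F/∂y:
  ∂F/∂x = 2x - 6,
  ∂F/∂y = 2y + 6.

Since d/dx[F] = ∂F/∂x + (∂F/∂y)·y' = 0, solve for y':
  (∂F/∂y)·y' = -∂F/∂x
  dy/dx = -(∂F/∂x)/(∂F/∂y) = -(2x - 6)/(2y + 6) = (3 - x)/(y + 3)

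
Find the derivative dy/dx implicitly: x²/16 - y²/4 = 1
Differentiate the relation implicitly: treat y = y(x) and apply the chain rule, so every y-derivative picks up a y' = dy/dx factor.

With everything moved to the left-hand side, differentiate term by term:
  d/dx[x^2/16] = x/8
  d/dx[-y^2/4] = -y·y'/2
  d/dx[-1] = 0

Separating the contributions that come from x directly and those that come through y:
  without y':      x/8
  multiplying y':  -y/2

so (x/8) + (-y/2)·y' = 0, and therefore
  dy/dx = -(x/8)/(-y/2) = x/(4y)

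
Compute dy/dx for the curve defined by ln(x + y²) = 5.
Differentiate both sides with respect to x, treating y as y(x). By the chain rule, any term containing y contributes a factor of y' = dy/dx when we differentiate it.

Move every term to one side and write the relation as F(x, y) = 0. Term by term,
  d/dx[ln(x + y^2)] = (2y·y' + 1)/(x + y^2)
  d/dx[-5] = 0

The pieces without y' make up ∂F/∂x and the coefficient of y' is ∂F/∂y:
  ∂F/∂x = 1/(x + y^2),
  ∂F/∂y = 2y/(x + y^2).

Since d/dx[F] = ∂F/∂x + (∂F/∂y)·y' = 0, solve for y':
  (∂F/∂y)·y' = -∂F/∂x
  dy/dx = -(∂F/∂x)/(∂F/∂y) = -(1/(x + y^2))/(2y/(x + y^2)) = -1/(2y)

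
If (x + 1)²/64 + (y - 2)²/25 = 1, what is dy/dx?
Take d/dx of both sides. Since y is implicitly a function of x, the chain rule attaches a y' = dy/dx factor whenever we differentiate through y.

Set F(x, y) = (left side) − (right side), so the curve is F = 0. Differentiating each term of F:
  d/dx[(x + 1)^2/64] = x/32 + 1/32
  d/dx[(y - 2)^2/25] = 2·y'(y - 2)/25
  d/dx[-1] = 0

Collecting, the y'-free part is the partial derivative in x and the y' coefficient is the partial derivative in y:
  ∂F/∂x = x/32 + 1/32
  ∂F/∂y = 2y/25 - 4/25

so d/dx[F(x, y(x))] = ∂F/∂x + (∂F/∂y)·y' = 0. Rearranging,
  dy/dx = -(∂F/∂x)/(∂F/∂y) = -(x/32 + 1/32)/(2y/25 - 4/25)
        = -((x + 1)/32)/(2(y - 2)/25) = 25(-x - 1)/(64(y - 2))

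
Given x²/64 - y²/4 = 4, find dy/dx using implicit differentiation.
Differentiate the relation implicitly: treat y = y(x) and apply the chain rule, so every y-derivative picks up a y' = dy/dx factor.

With everything moved to the left-hand side, differentiate term by term:
  d/dx[x^2/64] = x/32
  d/dx[-y^2/4] = -y·y'/2
  d/dx[-4] = 0

Separating the contributions that come from x directly and those that come through y:
  without y':      x/32
  multiplying y':  -y/2

so (x/32) + (-y/2)·y' = 0, and therefore
  dy/dx = -(x/32)/(-y/2) = x/(16y)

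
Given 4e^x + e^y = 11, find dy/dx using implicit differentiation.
Take d/dx of both sides. Since y is implicitly a function of x, the chain rule attaches a y' = dy/dx factor whenever we differentiate through y.

Set F(x, y) = (left side) − (right side), so the curve is F = 0. Differentiating each term of F:
  d/dx[4e^(x)] = 4e^(x)
  d/dx[e^(y)] = y'·e^(y)
  d/dx[-11] = 0

Collecting, the y'-free part is the partial derivative in x and the y' coefficient is the partial derivative in y:
  ∂F/∂x = 4e^(x)
  ∂F/∂y = e^(y)

so d/dx[F(x, y(x))] = ∂F/∂x + (∂F/∂y)·y' = 0. Rearranging,
  dy/dx = -(∂F/∂x)/(∂F/∂y) = -(4e^(x))/(e^(y)) = -4e^(x - y)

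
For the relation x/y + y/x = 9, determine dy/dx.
Take d/dx of both sides. Since y is implicitly a function of x, the chain rule attaches a y' = dy/dx factor whenever we differentiate through y.

Set F(x, y) = (left side) − (right side), so the curve is F = 0. Differentiating each term of F:
  d/dx[x/y] = -x·y'/y^2 + 1/y
  d/dx[y/x] = y'/x - y/x^2
  d/dx[-9] = 0

Collecting, the y'-free part is the partial derivative in x and the y' coefficient is the partial derivative in y:
  ∂F/∂x = 1/y - y/x^2
  ∂F/∂y = -x/y^2 + 1/x

so d/dx[F(x, y(x))] = ∂F/∂x + (∂F/∂y)·y' = 0. Rearranging,
  dy/dx = -(∂F/∂x)/(∂F/∂y) = -(1/y - y/x^2)/(-x/y^2 + 1/x)
        = -((x - y)(x + y)/(x^2y))/(-(x - y)(x + y)/(xy^2)) = y/x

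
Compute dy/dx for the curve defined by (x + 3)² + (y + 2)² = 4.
Differentiate the relation implicitly: treat y = y(x) and apply the chain rule, so every y-derivative picks up a y' = dy/dx factor.

With everything moved to the left-hand side, differentiate term by term:
  d/dx[(x + 3)^2] = 2x + 6
  d/dx[(y + 2)^2] = 2·y'(y + 2)
  d/dx[-4] = 0

Separating the contributions that come from x directly and those that come through y:
  without y':      2x + 6
  multiplying y':  2y + 4

so (2x + 6) + (2y + 4)·y' = 0, and therefore
  dy/dx = -(2x + 6)/(2y + 4) = (-x - 3)/(y + 2)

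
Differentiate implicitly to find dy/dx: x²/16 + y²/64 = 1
Differentiate both sides with respect to x, treating y as y(x). By the chain rule, any term containing y contributes a factor of y' = dy/dx when we differentiate it.

Move every term to one side and write the relation as F(x, y) = 0. Term by term,
  d/dx[x^2/16] = x/8
  d/dx[y^2/64] = y·y'/32
  d/dx[-1] = 0

The pieces without y' make up ∂F/∂x and the coefficient of y' is ∂F/∂y:
  ∂F/∂x = x/8,
  ∂F/∂y = y/32.

Since d/dx[F] = ∂F/∂x + (∂F/∂y)·y' = 0, solve for y':
  (∂F/∂y)·y' = -∂F/∂x
  dy/dx = -(∂F/∂x)/(∂F/∂y) = -(x/8)/(y/32) = -4x/y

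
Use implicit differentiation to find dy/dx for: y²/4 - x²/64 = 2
Differentiate both sides with respect to x, treating y as y(x). By the chain rule, any term containing y contributes a factor of y' = dy/dx when we differentiate it.

Move every term to one side and write the relation as F(x, y) = 0. Term by term,
  d/dx[-x^2/64] = -x/32
  d/dx[y^2/4] = y·y'/2
  d/dx[-2] = 0

The pieces without y' make up ∂F/∂x and the coefficient of y' is ∂F/∂y:
  ∂F/∂x = -x/32,
  ∂F/∂y = y/2.

Since d/dx[F] = ∂F/∂x + (∂F/∂y)·y' = 0, solve for y':
  (∂F/∂y)·y' = -∂F/∂x
  dy/dx = -(∂F/∂x)/(∂F/∂y) = -(-x/32)/(y/2) = x/(16y)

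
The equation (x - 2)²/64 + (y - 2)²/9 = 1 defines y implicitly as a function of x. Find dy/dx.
Apply d/dx to both sides, remembering that y depends on x. Each occurrence of y therefore brings in a y' = dy/dx via the chain rule.

With F(x, y) equal to the left-hand side minus the right, differentiate F term by term:
  d/dx[(x - 2)^2/64] = x/32 - 1/16
  d/dx[(y - 2)^2/9] = 2·y'(y - 2)/9
  d/dx[-1] = 0
Adding these up, d/dx[F] = 0 becomes
  (x/32 - 1/16) + (2y/9 - 4/9)·y' = 0,
so isolating y',
  dy/dx = -(x/32 - 1/16)/(2y/9 - 4/9)
        = -((x - 2)/32)/(2(y - 2)/9) = 9(2 - x)/(64(y - 2))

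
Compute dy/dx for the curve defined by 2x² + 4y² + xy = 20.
Apply d/dx to both sides, remembering that y depends on x. Each occurrence of y therefore brings in a y' = dy/dx via the chain rule.

With F(x, y) equal to the left-hand side minus the right, differentiate F term by term:
  d/dx[2x^2] = 4x
  d/dx[xy] = x·y' + y
  d/dx[4y^2] = 8y·y'
  d/dx[-20] = 0
Adding these up, d/dx[F] = 0 becomes
  (4x + y) + (x + 8y)·y' = 0,
so isolating y',
  dy/dx = -(4x + y)/(x + 8y) = (-4x - y)/(x + 8y)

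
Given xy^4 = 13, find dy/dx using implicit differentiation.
Apply d/dx to both sides, remembering that y depends on x. Each occurrence of y therefore brings in a y' = dy/dx via the chain rule.

With F(x, y) equal to the left-hand side minus the right, differentiate F term by term:
  d/dx[xy^4] = 4xy^3·y' + y^4
  d/dx[-13] = 0
Adding these up, d/dx[F] = 0 becomes
  (y^4) + (4xy^3)·y' = 0,
so isolating y',
  dy/dx = -(y^4)/(4xy^3) = -y/(4x)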